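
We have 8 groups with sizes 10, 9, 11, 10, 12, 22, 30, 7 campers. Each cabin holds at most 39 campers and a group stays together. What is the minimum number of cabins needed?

3

Total = 30 + 22 + 12 + 11 + 10 + 10 + 9 + 7 = 111 campers.
Lower bound: ⌈111/39⌉ = 3 cabins.
A packing using 3 cabins:
  cabin 1: 30 + 9 = 39
  cabin 2: 22 + 12 = 34
  cabin 3: 11 + 10 + 10 + 7 = 38
This matches the lower bound, so 3 is optimal.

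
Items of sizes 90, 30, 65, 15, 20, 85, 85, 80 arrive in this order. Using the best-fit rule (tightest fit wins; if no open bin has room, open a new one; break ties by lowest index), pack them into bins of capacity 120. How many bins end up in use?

  90 → bin 1 (new)  [load 90/120]
  30 → bin 1  [load 120/120]
  65 → bin 2 (new)  [load 65/120]
  15 → bin 2  [load 80/120]
  20 → bin 2  [load 100/120]
  85 → bin 3 (new)  [load 85/120]
  85 → bin 4 (new)  [load 85/120]
  80 → bin 5 (new)  [load 80/120]
5 bins opened.

5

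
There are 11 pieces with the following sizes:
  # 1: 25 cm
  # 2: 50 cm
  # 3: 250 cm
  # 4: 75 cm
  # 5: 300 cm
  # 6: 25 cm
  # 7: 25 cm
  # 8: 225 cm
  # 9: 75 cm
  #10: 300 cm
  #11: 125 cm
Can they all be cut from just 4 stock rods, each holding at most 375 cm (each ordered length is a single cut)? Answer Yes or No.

A valid assignment using 4 stock rods:
  stock rod 1: 300 + 75 = 375
  stock rod 2: 300 + 75 = 375
  stock rod 3: 250 + 125 = 375
  stock rod 4: 225 + 50 + 25 + 25 + 25 = 350
Every load is within 375 cm, so 4 stock rods suffice.

Yes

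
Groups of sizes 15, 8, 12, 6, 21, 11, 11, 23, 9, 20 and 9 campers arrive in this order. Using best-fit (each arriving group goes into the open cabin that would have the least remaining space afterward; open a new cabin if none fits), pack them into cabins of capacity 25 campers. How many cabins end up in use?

  15 → cabin 1 (new)  [load 15/25]
  8 → cabin 1  [load 23/25]
  12 → cabin 2 (new)  [load 12/25]
  6 → cabin 2  [load 18/25]
  21 → cabin 3 (new)  [load 21/25]
  11 → cabin 4 (new)  [load 11/25]
  11 → cabin 4  [load 22/25]
  23 → cabin 5 (new)  [load 23/25]
  9 → cabin 6 (new)  [load 9/25]
  20 → cabin 7 (new)  [load 20/25]
  9 → cabin 6  [load 18/25]
7 cabins opened.

7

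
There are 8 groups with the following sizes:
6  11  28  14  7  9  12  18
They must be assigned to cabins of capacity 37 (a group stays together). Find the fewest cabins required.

3

Total = 28 + 18 + 14 + 12 + 11 + 9 + 7 + 6 = 105.
Lower bound: ⌈105/37⌉ = 3 cabins.
A packing using 3 cabins:
  cabin 1: 28 + 9 = 37
  cabin 2: 18 + 14 = 32
  cabin 3: 12 + 11 + 7 + 6 = 36
This matches the lower bound, so 3 is optimal.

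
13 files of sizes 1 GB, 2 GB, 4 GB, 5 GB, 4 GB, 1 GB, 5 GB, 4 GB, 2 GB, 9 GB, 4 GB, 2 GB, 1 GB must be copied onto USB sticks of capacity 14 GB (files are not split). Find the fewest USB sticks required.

Total = 9 + 5 + 5 + 4 + 4 + 4 + 4 + 2 + 2 + 2 + 1 + 1 + 1 = 44 GB.
Lower bound: ⌈44/14⌉ = 4 USB sticks.
A packing using 4 USB sticks:
  USB stick 1: 9 + 5 = 14
  USB stick 2: 5 + 4 + 4 + 1 = 14
  USB stick 3: 4 + 4 + 2 + 2 + 2 = 14
  USB stick 4: 1 + 1 = 2
This matches the lower bound, so 4 is optimal.

4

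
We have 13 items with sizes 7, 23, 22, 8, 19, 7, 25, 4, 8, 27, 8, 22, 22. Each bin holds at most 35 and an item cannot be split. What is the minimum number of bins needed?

Total = 27 + 25 + 23 + 22 + 22 + 22 + 19 + 8 + 8 + 8 + 7 + 7 + 4 = 202.
Lower bound: ⌈202/35⌉ = 6 bins.
Also, 7 items each exceed 35/2, and no two of those can share a bin, so at least 7 bins are needed.
A packing using 7 bins:
  bin 1: 27 + 8 = 35
  bin 2: 25 + 8 = 33
  bin 3: 23 + 8 + 4 = 35
  bin 4: 22 + 7 = 29
  bin 5: 22 + 7 = 29
  bin 6: 22 = 22
  bin 7: 19 = 19
This matches the lower bound, so 7 is optimal.

7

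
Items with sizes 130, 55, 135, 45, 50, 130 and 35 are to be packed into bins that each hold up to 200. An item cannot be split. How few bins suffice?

4

Total = 135 + 130 + 130 + 55 + 50 + 45 + 35 = 580.
Lower bound: ⌈580/200⌉ = 3 bins.
A packing using 4 bins:
  bin 1: 135 + 55 = 190
  bin 2: 130 + 50 = 180
  bin 3: 130 + 45 = 175
  bin 4: 35 = 35
No arrangement into 3 bins stays within capacity, so 4 is optimal.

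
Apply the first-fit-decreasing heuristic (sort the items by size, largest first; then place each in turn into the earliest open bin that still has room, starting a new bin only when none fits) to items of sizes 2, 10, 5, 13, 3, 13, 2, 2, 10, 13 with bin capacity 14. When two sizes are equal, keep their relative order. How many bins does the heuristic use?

Sorted descending: 13, 13, 13, 10, 10, 5, 3, 2, 2, 2.
  13 → bin 1 (new)  [load 13/14]
  13 → bin 2 (new)  [load 13/14]
  13 → bin 3 (new)  [load 13/14]
  10 → bin 4 (new)  [load 10/14]
  10 → bin 5 (new)  [load 10/14]
  5 → bin 6 (new)  [load 5/14]
  3 → bin 4  [load 13/14]
  2 → bin 5  [load 12/14]
  2 → bin 5  [load 14/14]
  2 → bin 6  [load 7/14]
6 bins opened.

6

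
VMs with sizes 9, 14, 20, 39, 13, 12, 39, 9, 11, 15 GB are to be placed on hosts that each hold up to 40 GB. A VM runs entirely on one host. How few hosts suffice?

Total = 39 + 39 + 20 + 15 + 14 + 13 + 12 + 11 + 9 + 9 = 181 GB.
Lower bound: ⌈181/40⌉ = 5 hosts.
A packing using 5 hosts:
  host 1: 39 = 39
  host 2: 39 = 39
  host 3: 20 + 15 = 35
  host 4: 14 + 13 + 12 = 39
  host 5: 11 + 9 + 9 = 29
This matches the lower bound, so 5 is optimal.

5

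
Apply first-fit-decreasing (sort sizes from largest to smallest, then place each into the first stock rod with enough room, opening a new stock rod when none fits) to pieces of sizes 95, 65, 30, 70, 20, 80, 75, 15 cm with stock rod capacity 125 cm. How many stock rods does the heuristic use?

Sorted descending: 95, 80, 75, 70, 65, 30, 20, 15.
  95 → stock rod 1 (new)  [load 95/125]
  80 → stock rod 2 (new)  [load 80/125]
  75 → stock rod 3 (new)  [load 75/125]
  70 → stock rod 4 (new)  [load 70/125]
  65 → stock rod 5 (new)  [load 65/125]
  30 → stock rod 1  [load 125/125]
  20 → stock rod 2  [load 100/125]
  15 → stock rod 2  [load 115/125]
5 stock rods opened.

5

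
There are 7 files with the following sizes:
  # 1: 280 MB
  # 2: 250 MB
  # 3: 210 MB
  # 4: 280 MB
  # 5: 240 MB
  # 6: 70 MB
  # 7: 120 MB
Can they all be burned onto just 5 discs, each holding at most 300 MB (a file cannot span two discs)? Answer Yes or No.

Total = 1450 MB; ⌈1450/300⌉ = 5.
The bound of 5 does not rule out 5, but exhaustive search shows no assignment into 5 discs of capacity 300 MB exists — the minimum is 6.

No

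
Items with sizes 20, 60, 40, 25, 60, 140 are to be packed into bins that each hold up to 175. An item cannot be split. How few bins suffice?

3

Total = 140 + 60 + 60 + 40 + 25 + 20 = 345.
Lower bound: ⌈345/175⌉ = 2 bins.
A packing using 3 bins:
  bin 1: 140 + 25 = 165
  bin 2: 60 + 60 + 40 = 160
  bin 3: 20 = 20
No arrangement into 2 bins stays within capacity, so 3 is optimal.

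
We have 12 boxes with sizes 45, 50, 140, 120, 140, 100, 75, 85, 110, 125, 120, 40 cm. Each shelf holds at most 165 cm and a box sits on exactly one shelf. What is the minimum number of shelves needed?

Total = 140 + 140 + 125 + 120 + 120 + 110 + 100 + 85 + 75 + 50 + 45 + 40 = 1150 cm.
Lower bound: ⌈1150/165⌉ = 7 shelves.
Also, 8 boxes each exceed 165/2 cm, and no two of those can share a shelf, so at least 8 shelves are needed.
A packing using 8 shelves:
  shelf 1: 140 = 140
  shelf 2: 140 = 140
  shelf 3: 125 + 40 = 165
  shelf 4: 120 + 45 = 165
  shelf 5: 120 = 120
  shelf 6: 110 + 50 = 160
  shelf 7: 100 = 100
  shelf 8: 85 + 75 = 160
This matches the lower bound, so 8 is optimal.

8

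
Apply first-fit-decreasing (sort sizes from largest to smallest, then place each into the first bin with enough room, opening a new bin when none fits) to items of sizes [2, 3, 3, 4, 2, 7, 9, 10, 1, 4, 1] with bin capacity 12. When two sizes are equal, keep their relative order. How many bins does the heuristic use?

4

Sorted descending: 10, 9, 7, 4, 4, 3, 3, 2, 2, 1, 1.
  10 → bin 1 (new)  [load 10/12]
  9 → bin 2 (new)  [load 9/12]
  7 → bin 3 (new)  [load 7/12]
  4 → bin 3  [load 11/12]
  4 → bin 4 (new)  [load 4/12]
  3 → bin 2  [load 12/12]
  3 → bin 4  [load 7/12]
  2 → bin 1  [load 12/12]
  2 → bin 4  [load 9/12]
  1 → bin 3  [load 12/12]
  1 → bin 4  [load 10/12]
4 bins opened.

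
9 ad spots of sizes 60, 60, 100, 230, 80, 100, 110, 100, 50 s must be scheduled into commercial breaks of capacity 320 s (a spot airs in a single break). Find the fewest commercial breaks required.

3

Total = 230 + 110 + 100 + 100 + 100 + 80 + 60 + 60 + 50 = 890 s.
Lower bound: ⌈890/320⌉ = 3 commercial breaks.
A packing using 3 commercial breaks:
  break 1: 230 + 80 = 310
  break 2: 110 + 100 + 100 = 310
  break 3: 100 + 60 + 60 + 50 = 270
This matches the lower bound, so 3 is optimal.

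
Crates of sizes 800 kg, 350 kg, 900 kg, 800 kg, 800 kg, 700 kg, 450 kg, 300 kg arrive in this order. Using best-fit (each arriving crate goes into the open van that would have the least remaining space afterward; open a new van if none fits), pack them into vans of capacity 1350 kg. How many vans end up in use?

  800 → van 1 (new)  [load 800/1350]
  350 → van 1  [load 1150/1350]
  900 → van 2 (new)  [load 900/1350]
  800 → van 3 (new)  [load 800/1350]
  800 → van 4 (new)  [load 800/1350]
  700 → van 5 (new)  [load 700/1350]
  450 → van 2  [load 1350/1350]
  300 → van 3  [load 1100/1350]
5 vans opened.

5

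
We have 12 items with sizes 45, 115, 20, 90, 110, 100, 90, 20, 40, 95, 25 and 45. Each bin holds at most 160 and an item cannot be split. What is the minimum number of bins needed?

Total = 115 + 110 + 100 + 95 + 90 + 90 + 45 + 45 + 40 + 25 + 20 + 20 = 795.
Lower bound: ⌈795/160⌉ = 5 bins.
Also, 6 items each exceed 80, and no two of those can share a bin, so at least 6 bins are needed.
A packing using 6 bins:
  bin 1: 115 + 45 = 160
  bin 2: 110 + 45 = 155
  bin 3: 100 + 40 + 20 = 160
  bin 4: 95 + 25 + 20 = 140
  bin 5: 90 = 90
  bin 6: 90 = 90
This matches the lower bound, so 6 is optimal.

6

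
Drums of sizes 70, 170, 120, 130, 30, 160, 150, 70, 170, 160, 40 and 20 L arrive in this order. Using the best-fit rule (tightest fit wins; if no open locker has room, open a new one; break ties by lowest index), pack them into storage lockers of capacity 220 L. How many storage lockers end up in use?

  70 → locker 1 (new)  [load 70/220]
  170 → locker 2 (new)  [load 170/220]
  120 → locker 1  [load 190/220]
  130 → locker 3 (new)  [load 130/220]
  30 → locker 1  [load 220/220]
  160 → locker 4 (new)  [load 160/220]
  150 → locker 5 (new)  [load 150/220]
  70 → locker 5  [load 220/220]
  170 → locker 6 (new)  [load 170/220]
  160 → locker 7 (new)  [load 160/220]
  40 → locker 2  [load 210/220]
  20 → locker 6  [load 190/220]
7 storage lockers opened.

7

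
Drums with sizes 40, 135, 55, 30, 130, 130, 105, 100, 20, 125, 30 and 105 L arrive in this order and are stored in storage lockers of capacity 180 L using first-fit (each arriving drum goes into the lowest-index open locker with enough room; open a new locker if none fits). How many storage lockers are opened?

  40 → locker 1 (new)  [load 40/180]
  135 → locker 1  [load 175/180]
  55 → locker 2 (new)  [load 55/180]
  30 → locker 2  [load 85/180]
  130 → locker 3 (new)  [load 130/180]
  130 → locker 4 (new)  [load 130/180]
  105 → locker 5 (new)  [load 105/180]
  100 → locker 6 (new)  [load 100/180]
  20 → locker 2  [load 105/180]
  125 → locker 7 (new)  [load 125/180]
  30 → locker 2  [load 135/180]
  105 → locker 8 (new)  [load 105/180]
8 storage lockers opened.

8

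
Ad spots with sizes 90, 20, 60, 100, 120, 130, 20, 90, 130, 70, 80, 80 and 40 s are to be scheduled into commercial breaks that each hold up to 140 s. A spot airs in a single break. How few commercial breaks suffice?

9

Total = 130 + 130 + 120 + 100 + 90 + 90 + 80 + 80 + 70 + 60 + 40 + 20 + 20 = 1030 s.
Lower bound: ⌈1030/140⌉ = 8 commercial breaks.
A packing using 9 commercial breaks:
  break 1: 130 = 130
  break 2: 130 = 130
  break 3: 120 + 20 = 140
  break 4: 100 + 40 = 140
  break 5: 90 + 20 = 110
  break 6: 90 = 90
  break 7: 80 + 60 = 140
  break 8: 80 = 80
  break 9: 70 = 70
No arrangement into 8 commercial breaks stays within capacity, so 9 is optimal.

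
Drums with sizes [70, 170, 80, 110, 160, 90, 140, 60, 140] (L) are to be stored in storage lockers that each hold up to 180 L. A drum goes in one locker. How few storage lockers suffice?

7

Total = 170 + 160 + 140 + 140 + 110 + 90 + 80 + 70 + 60 = 1020 L.
Lower bound: ⌈1020/180⌉ = 6 storage lockers.
A packing using 7 storage lockers:
  locker 1: 170 = 170
  locker 2: 160 = 160
  locker 3: 140 = 140
  locker 4: 140 = 140
  locker 5: 110 + 70 = 180
  locker 6: 90 + 80 = 170
  locker 7: 60 = 60
No arrangement into 6 storage lockers stays within capacity, so 7 is optimal.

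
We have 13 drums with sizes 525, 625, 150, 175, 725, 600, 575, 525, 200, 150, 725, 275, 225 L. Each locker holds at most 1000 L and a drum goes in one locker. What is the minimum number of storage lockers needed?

Total = 725 + 725 + 625 + 600 + 575 + 525 + 525 + 275 + 225 + 200 + 175 + 150 + 150 = 5475 L.
Lower bound: ⌈5475/1000⌉ = 6 storage lockers.
Also, 7 drums each exceed 500 L, and no two of those can share a locker, so at least 7 storage lockers are needed.
A packing using 7 storage lockers:
  locker 1: 725 + 275 = 1000
  locker 2: 725 + 225 = 950
  locker 3: 625 + 200 + 175 = 1000
  locker 4: 600 + 150 + 150 = 900
  locker 5: 575 = 575
  locker 6: 525 = 525
  locker 7: 525 = 525
This matches the lower bound, so 7 is optimal.

7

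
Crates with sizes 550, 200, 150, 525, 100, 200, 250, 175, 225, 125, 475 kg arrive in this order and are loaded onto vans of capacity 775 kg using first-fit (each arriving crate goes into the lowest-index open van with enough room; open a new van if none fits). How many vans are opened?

  550 → van 1 (new)  [load 550/775]
  200 → van 1  [load 750/775]
  150 → van 2 (new)  [load 150/775]
  525 → van 2  [load 675/775]
  100 → van 2  [load 775/775]
  200 → van 3 (new)  [load 200/775]
  250 → van 3  [load 450/775]
  175 → van 3  [load 625/775]
  225 → van 4 (new)  [load 225/775]
  125 → van 3  [load 750/775]
  475 → van 4  [load 700/775]
4 vans opened.

4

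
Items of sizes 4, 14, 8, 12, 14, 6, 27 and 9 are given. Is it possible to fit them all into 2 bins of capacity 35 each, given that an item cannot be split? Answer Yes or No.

No

Total = 94; ⌈94/35⌉ = 3.
At least 3 bins are required, but only 2 are allowed.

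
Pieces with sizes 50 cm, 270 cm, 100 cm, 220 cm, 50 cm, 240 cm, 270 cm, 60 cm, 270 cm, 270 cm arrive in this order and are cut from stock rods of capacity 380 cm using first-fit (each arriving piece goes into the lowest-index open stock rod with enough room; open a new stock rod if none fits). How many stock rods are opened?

  50 → stock rod 1 (new)  [load 50/380]
  270 → stock rod 1  [load 320/380]
  100 → stock rod 2 (new)  [load 100/380]
  220 → stock rod 2  [load 320/380]
  50 → stock rod 1  [load 370/380]
  240 → stock rod 3 (new)  [load 240/380]
  270 → stock rod 4 (new)  [load 270/380]
  60 → stock rod 2  [load 380/380]
  270 → stock rod 5 (new)  [load 270/380]
  270 → stock rod 6 (new)  [load 270/380]
6 stock rods opened.

6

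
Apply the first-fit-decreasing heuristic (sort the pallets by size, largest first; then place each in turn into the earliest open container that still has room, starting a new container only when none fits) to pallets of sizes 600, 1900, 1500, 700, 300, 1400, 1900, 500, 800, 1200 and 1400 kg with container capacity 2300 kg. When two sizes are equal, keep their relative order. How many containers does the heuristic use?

6

Sorted descending: 1900, 1900, 1500, 1400, 1400, 1200, 800, 700, 600, 500, 300.
  1900 → container 1 (new)  [load 1900/2300]
  1900 → container 2 (new)  [load 1900/2300]
  1500 → container 3 (new)  [load 1500/2300]
  1400 → container 4 (new)  [load 1400/2300]
  1400 → container 5 (new)  [load 1400/2300]
  1200 → container 6 (new)  [load 1200/2300]
  800 → container 3  [load 2300/2300]
  700 → container 4  [load 2100/2300]
  600 → container 5  [load 2000/2300]
  500 → container 6  [load 1700/2300]
  300 → container 1  [load 2200/2300]
6 containers opened.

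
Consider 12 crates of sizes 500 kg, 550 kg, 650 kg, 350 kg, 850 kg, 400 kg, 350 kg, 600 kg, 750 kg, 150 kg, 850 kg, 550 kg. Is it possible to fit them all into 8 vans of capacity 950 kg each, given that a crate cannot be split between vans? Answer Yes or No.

Yes

A valid assignment using 8 vans:
  van 1: 850 = 850
  van 2: 850 = 850
  van 3: 750 + 150 = 900
  van 4: 650 = 650
  van 5: 600 + 350 = 950
  van 6: 550 + 400 = 950
  van 7: 550 + 350 = 900
  van 8: 500 = 500
Every load is within 950 kg, so 8 vans suffice.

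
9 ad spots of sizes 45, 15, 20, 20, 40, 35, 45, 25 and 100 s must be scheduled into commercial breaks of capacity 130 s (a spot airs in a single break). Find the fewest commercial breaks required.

3

Total = 100 + 45 + 45 + 40 + 35 + 25 + 20 + 20 + 15 = 345 s.
Lower bound: ⌈345/130⌉ = 3 commercial breaks.
A packing using 3 commercial breaks:
  break 1: 100 + 25 = 125
  break 2: 45 + 45 + 40 = 130
  break 3: 35 + 20 + 20 + 15 = 90
This matches the lower bound, so 3 is optimal.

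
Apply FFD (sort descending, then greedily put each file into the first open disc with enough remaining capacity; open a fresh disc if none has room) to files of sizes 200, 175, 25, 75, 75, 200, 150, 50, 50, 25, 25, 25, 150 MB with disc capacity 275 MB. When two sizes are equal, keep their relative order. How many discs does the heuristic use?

Sorted descending: 200, 200, 175, 150, 150, 75, 75, 50, 50, 25, 25, 25, 25.
  200 → disc 1 (new)  [load 200/275]
  200 → disc 2 (new)  [load 200/275]
  175 → disc 3 (new)  [load 175/275]
  150 → disc 4 (new)  [load 150/275]
  150 → disc 5 (new)  [load 150/275]
  75 → disc 1  [load 275/275]
  75 → disc 2  [load 275/275]
  50 → disc 3  [load 225/275]
  50 → disc 3  [load 275/275]
  25 → disc 4  [load 175/275]
  25 → disc 4  [load 200/275]
  25 → disc 4  [load 225/275]
  25 → disc 4  [load 250/275]
5 discs opened.

5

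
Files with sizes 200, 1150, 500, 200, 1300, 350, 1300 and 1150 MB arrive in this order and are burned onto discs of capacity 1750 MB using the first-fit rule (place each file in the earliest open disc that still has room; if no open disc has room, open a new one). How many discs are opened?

  200 → disc 1 (new)  [load 200/1750]
  1150 → disc 1  [load 1350/1750]
  500 → disc 2 (new)  [load 500/1750]
  200 → disc 1  [load 1550/1750]
  1300 → disc 3 (new)  [load 1300/1750]
  350 → disc 2  [load 850/1750]
  1300 → disc 4 (new)  [load 1300/1750]
  1150 → disc 5 (new)  [load 1150/1750]
5 discs opened.

5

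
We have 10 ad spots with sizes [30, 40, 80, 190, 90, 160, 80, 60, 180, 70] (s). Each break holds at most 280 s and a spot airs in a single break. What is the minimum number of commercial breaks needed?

4

Total = 190 + 180 + 160 + 90 + 80 + 80 + 70 + 60 + 40 + 30 = 980 s.
Lower bound: ⌈980/280⌉ = 4 commercial breaks.
A packing using 4 commercial breaks:
  break 1: 190 + 90 = 280
  break 2: 180 + 80 = 260
  break 3: 160 + 80 + 40 = 280
  break 4: 70 + 60 + 30 = 160
This matches the lower bound, so 4 is optimal.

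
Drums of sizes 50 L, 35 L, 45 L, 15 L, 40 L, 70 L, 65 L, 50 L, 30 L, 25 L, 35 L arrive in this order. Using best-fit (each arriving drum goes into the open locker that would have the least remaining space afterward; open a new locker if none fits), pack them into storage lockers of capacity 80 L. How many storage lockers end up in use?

7

  50 → locker 1 (new)  [load 50/80]
  35 → locker 2 (new)  [load 35/80]
  45 → locker 2  [load 80/80]
  15 → locker 1  [load 65/80]
  40 → locker 3 (new)  [load 40/80]
  70 → locker 4 (new)  [load 70/80]
  65 → locker 5 (new)  [load 65/80]
  50 → locker 6 (new)  [load 50/80]
  30 → locker 6  [load 80/80]
  25 → locker 3  [load 65/80]
  35 → locker 7 (new)  [load 35/80]
7 storage lockers opened.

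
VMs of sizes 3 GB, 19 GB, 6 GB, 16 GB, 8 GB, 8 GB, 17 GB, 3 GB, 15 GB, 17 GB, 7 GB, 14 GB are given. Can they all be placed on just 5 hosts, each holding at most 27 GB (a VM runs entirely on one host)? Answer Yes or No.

No

Total = 133 GB; ⌈133/27⌉ = 5.
6 VMs each exceed half the capacity and cannot share a host, forcing at least 6 hosts.
At least 6 hosts are required, but only 5 are allowed.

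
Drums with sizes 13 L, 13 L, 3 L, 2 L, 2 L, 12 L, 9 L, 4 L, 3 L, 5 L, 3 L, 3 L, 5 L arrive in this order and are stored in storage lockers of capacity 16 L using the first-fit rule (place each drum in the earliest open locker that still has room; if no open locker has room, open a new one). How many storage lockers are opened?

5

  13 → locker 1 (new)  [load 13/16]
  13 → locker 2 (new)  [load 13/16]
  3 → locker 1  [load 16/16]
  2 → locker 2  [load 15/16]
  2 → locker 3 (new)  [load 2/16]
  12 → locker 3  [load 14/16]
  9 → locker 4 (new)  [load 9/16]
  4 → locker 4  [load 13/16]
  3 → locker 4  [load 16/16]
  5 → locker 5 (new)  [load 5/16]
  3 → locker 5  [load 8/16]
  3 → locker 5  [load 11/16]
  5 → locker 5  [load 16/16]
5 storage lockers opened.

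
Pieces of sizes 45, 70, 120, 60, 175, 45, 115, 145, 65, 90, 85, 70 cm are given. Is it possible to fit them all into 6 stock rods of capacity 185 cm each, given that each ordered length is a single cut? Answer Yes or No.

No

Total = 1085 cm; ⌈1085/185⌉ = 6.
The bound of 6 does not rule out 6, but exhaustive search shows no assignment into 6 stock rods of capacity 185 cm exists — the minimum is 7.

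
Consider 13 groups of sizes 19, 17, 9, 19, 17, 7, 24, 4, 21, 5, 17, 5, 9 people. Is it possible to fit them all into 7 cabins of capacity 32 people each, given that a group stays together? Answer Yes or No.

Yes

A valid assignment using 7 cabins:
  cabin 1: 24 + 7 = 31
  cabin 2: 21 + 9 = 30
  cabin 3: 19 + 9 + 4 = 32
  cabin 4: 19 + 5 + 5 = 29
  cabin 5: 17 = 17
  cabin 6: 17 = 17
  cabin 7: 17 = 17
Every load is within 32 people, so 7 cabins suffice.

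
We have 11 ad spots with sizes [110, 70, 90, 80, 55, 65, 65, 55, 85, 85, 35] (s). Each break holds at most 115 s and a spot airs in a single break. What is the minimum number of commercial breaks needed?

9

Total = 110 + 90 + 85 + 85 + 80 + 70 + 65 + 65 + 55 + 55 + 35 = 795 s.
Lower bound: ⌈795/115⌉ = 7 commercial breaks.
Also, 8 ad spots each exceed 115/2 s, and no two of those can share a break, so at least 8 commercial breaks are needed.
A packing using 9 commercial breaks:
  break 1: 110 = 110
  break 2: 90 = 90
  break 3: 85 = 85
  break 4: 85 = 85
  break 5: 80 + 35 = 115
  break 6: 70 = 70
  break 7: 65 = 65
  break 8: 65 = 65
  break 9: 55 + 55 = 110
No arrangement into 8 commercial breaks stays within capacity, so 9 is optimal.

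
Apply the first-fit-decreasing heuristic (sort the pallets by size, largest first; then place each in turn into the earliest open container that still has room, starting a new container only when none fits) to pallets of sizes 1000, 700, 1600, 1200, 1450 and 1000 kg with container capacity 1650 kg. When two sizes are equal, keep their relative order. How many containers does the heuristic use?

6

Sorted descending: 1600, 1450, 1200, 1000, 1000, 700.
  1600 → container 1 (new)  [load 1600/1650]
  1450 → container 2 (new)  [load 1450/1650]
  1200 → container 3 (new)  [load 1200/1650]
  1000 → container 4 (new)  [load 1000/1650]
  1000 → container 5 (new)  [load 1000/1650]
  700 → container 6 (new)  [load 700/1650]
6 containers opened.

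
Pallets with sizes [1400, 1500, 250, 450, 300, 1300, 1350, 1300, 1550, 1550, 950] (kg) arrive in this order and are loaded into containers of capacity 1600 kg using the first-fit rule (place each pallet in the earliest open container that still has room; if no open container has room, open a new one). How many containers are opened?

  1400 → container 1 (new)  [load 1400/1600]
  1500 → container 2 (new)  [load 1500/1600]
  250 → container 3 (new)  [load 250/1600]
  450 → container 3  [load 700/1600]
  300 → container 3  [load 1000/1600]
  1300 → container 4 (new)  [load 1300/1600]
  1350 → container 5 (new)  [load 1350/1600]
  1300 → container 6 (new)  [load 1300/1600]
  1550 → container 7 (new)  [load 1550/1600]
  1550 → container 8 (new)  [load 1550/1600]
  950 → container 9 (new)  [load 950/1600]
9 containers opened.

9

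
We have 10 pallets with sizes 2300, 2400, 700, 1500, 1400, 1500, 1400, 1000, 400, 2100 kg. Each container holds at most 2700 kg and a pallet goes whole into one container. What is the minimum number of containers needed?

Total = 2400 + 2300 + 2100 + 1500 + 1500 + 1400 + 1400 + 1000 + 700 + 400 = 14700 kg.
Lower bound: ⌈14700/2700⌉ = 6 containers.
Also, 7 pallets each exceed 1350 kg, and no two of those can share a container, so at least 7 containers are needed.
A packing using 7 containers:
  container 1: 2400 = 2400
  container 2: 2300 + 400 = 2700
  container 3: 2100 = 2100
  container 4: 1500 + 1000 = 2500
  container 5: 1500 + 700 = 2200
  container 6: 1400 = 1400
  container 7: 1400 = 1400
This matches the lower bound, so 7 is optimal.

7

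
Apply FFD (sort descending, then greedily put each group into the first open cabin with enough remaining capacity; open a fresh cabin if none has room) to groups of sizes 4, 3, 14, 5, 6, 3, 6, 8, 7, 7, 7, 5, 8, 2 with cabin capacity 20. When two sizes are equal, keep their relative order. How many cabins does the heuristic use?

Sorted descending: 14, 8, 8, 7, 7, 7, 6, 6, 5, 5, 4, 3, 3, 2.
  14 → cabin 1 (new)  [load 14/20]
  8 → cabin 2 (new)  [load 8/20]
  8 → cabin 2  [load 16/20]
  7 → cabin 3 (new)  [load 7/20]
  7 → cabin 3  [load 14/20]
  7 → cabin 4 (new)  [load 7/20]
  6 → cabin 1  [load 20/20]
  6 → cabin 3  [load 20/20]
  5 → cabin 4  [load 12/20]
  5 → cabin 4  [load 17/20]
  4 → cabin 2  [load 20/20]
  3 → cabin 4  [load 20/20]
  3 → cabin 5 (new)  [load 3/20]
  2 → cabin 5  [load 5/20]
5 cabins opened.

5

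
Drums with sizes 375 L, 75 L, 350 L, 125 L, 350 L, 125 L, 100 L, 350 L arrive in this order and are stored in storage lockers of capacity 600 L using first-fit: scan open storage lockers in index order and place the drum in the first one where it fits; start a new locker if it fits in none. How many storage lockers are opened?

4

  375 → locker 1 (new)  [load 375/600]
  75 → locker 1  [load 450/600]
  350 → locker 2 (new)  [load 350/600]
  125 → locker 1  [load 575/600]
  350 → locker 3 (new)  [load 350/600]
  125 → locker 2  [load 475/600]
  100 → locker 2  [load 575/600]
  350 → locker 4 (new)  [load 350/600]
4 storage lockers opened.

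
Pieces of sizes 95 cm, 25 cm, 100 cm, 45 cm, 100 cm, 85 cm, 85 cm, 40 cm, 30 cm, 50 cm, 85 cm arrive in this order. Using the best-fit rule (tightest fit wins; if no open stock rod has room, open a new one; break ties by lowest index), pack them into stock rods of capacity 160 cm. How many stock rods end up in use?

6

  95 → stock rod 1 (new)  [load 95/160]
  25 → stock rod 1  [load 120/160]
  100 → stock rod 2 (new)  [load 100/160]
  45 → stock rod 2  [load 145/160]
  100 → stock rod 3 (new)  [load 100/160]
  85 → stock rod 4 (new)  [load 85/160]
  85 → stock rod 5 (new)  [load 85/160]
  40 → stock rod 1  [load 160/160]
  30 → stock rod 3  [load 130/160]
  50 → stock rod 4  [load 135/160]
  85 → stock rod 6 (new)  [load 85/160]
6 stock rods opened.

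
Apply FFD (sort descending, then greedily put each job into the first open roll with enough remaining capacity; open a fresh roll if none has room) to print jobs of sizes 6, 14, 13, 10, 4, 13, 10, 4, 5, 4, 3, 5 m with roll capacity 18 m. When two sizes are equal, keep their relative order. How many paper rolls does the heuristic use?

Sorted descending: 14, 13, 13, 10, 10, 6, 5, 5, 4, 4, 4, 3.
  14 → roll 1 (new)  [load 14/18]
  13 → roll 2 (new)  [load 13/18]
  13 → roll 3 (new)  [load 13/18]
  10 → roll 4 (new)  [load 10/18]
  10 → roll 5 (new)  [load 10/18]
  6 → roll 4  [load 16/18]
  5 → roll 2  [load 18/18]
  5 → roll 3  [load 18/18]
  4 → roll 1  [load 18/18]
  4 → roll 5  [load 14/18]
  4 → roll 5  [load 18/18]
  3 → roll 6 (new)  [load 3/18]
6 paper rolls opened.

6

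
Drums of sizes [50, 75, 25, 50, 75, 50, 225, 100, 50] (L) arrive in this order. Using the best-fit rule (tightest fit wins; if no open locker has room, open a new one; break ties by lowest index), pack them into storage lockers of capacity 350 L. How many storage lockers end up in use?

  50 → locker 1 (new)  [load 50/350]
  75 → locker 1  [load 125/350]
  25 → locker 1  [load 150/350]
  50 → locker 1  [load 200/350]
  75 → locker 1  [load 275/350]
  50 → locker 1  [load 325/350]
  225 → locker 2 (new)  [load 225/350]
  100 → locker 2  [load 325/350]
  50 → locker 3 (new)  [load 50/350]
3 storage lockers opened.

3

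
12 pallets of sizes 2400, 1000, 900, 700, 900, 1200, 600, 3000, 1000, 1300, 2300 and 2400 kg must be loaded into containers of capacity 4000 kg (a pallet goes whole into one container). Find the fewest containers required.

Total = 3000 + 2400 + 2400 + 2300 + 1300 + 1200 + 1000 + 1000 + 900 + 900 + 700 + 600 = 17700 kg.
Lower bound: ⌈17700/4000⌉ = 5 containers.
A packing using 5 containers:
  container 1: 3000 + 1000 = 4000
  container 2: 2400 + 1300 = 3700
  container 3: 2400 + 1200 = 3600
  container 4: 2300 + 1000 + 700 = 4000
  container 5: 900 + 900 + 600 = 2400
This matches the lower bound, so 5 is optimal.

5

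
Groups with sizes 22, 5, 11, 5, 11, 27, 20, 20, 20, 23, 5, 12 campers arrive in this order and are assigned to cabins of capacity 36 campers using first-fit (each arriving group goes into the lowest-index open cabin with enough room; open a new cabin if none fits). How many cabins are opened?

  22 → cabin 1 (new)  [load 22/36]
  5 → cabin 1  [load 27/36]
  11 → cabin 2 (new)  [load 11/36]
  5 → cabin 1  [load 32/36]
  11 → cabin 2  [load 22/36]
  27 → cabin 3 (new)  [load 27/36]
  20 → cabin 4 (new)  [load 20/36]
  20 → cabin 5 (new)  [load 20/36]
  20 → cabin 6 (new)  [load 20/36]
  23 → cabin 7 (new)  [load 23/36]
  5 → cabin 2  [load 27/36]
  12 → cabin 4  [load 32/36]
7 cabins opened.

7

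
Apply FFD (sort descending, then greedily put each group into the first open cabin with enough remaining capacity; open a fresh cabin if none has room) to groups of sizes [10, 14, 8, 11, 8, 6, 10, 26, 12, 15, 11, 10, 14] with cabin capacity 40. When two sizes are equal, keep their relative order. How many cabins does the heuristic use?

4

Sorted descending: 26, 15, 14, 14, 12, 11, 11, 10, 10, 10, 8, 8, 6.
  26 → cabin 1 (new)  [load 26/40]
  15 → cabin 2 (new)  [load 15/40]
  14 → cabin 1  [load 40/40]
  14 → cabin 2  [load 29/40]
  12 → cabin 3 (new)  [load 12/40]
  11 → cabin 2  [load 40/40]
  11 → cabin 3  [load 23/40]
  10 → cabin 3  [load 33/40]
  10 → cabin 4 (new)  [load 10/40]
  10 → cabin 4  [load 20/40]
  8 → cabin 4  [load 28/40]
  8 → cabin 4  [load 36/40]
  6 → cabin 3  [load 39/40]
4 cabins opened.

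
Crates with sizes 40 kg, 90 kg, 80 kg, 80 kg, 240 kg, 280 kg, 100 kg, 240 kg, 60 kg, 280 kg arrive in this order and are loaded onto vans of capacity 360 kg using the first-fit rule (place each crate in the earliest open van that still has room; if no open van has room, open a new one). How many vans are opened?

  40 → van 1 (new)  [load 40/360]
  90 → van 1  [load 130/360]
  80 → van 1  [load 210/360]
  80 → van 1  [load 290/360]
  240 → van 2 (new)  [load 240/360]
  280 → van 3 (new)  [load 280/360]
  100 → van 2  [load 340/360]
  240 → van 4 (new)  [load 240/360]
  60 → van 1  [load 350/360]
  280 → van 5 (new)  [load 280/360]
5 vans opened.

5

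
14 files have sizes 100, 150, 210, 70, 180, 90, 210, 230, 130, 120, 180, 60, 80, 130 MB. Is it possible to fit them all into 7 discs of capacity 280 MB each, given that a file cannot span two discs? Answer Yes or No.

Total = 1940 MB; ⌈1940/280⌉ = 7.
The bound of 7 does not rule out 7, but exhaustive search shows no assignment into 7 discs of capacity 280 MB exists — the minimum is 8.

No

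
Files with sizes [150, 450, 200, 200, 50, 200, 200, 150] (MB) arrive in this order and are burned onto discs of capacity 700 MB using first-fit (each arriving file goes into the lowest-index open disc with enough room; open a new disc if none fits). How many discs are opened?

  150 → disc 1 (new)  [load 150/700]
  450 → disc 1  [load 600/700]
  200 → disc 2 (new)  [load 200/700]
  200 → disc 2  [load 400/700]
  50 → disc 1  [load 650/700]
  200 → disc 2  [load 600/700]
  200 → disc 3 (new)  [load 200/700]
  150 → disc 3  [load 350/700]
3 discs opened.

3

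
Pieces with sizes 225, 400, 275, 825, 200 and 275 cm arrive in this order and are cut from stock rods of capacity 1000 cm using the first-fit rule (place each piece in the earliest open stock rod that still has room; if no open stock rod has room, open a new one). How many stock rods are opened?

3

  225 → stock rod 1 (new)  [load 225/1000]
  400 → stock rod 1  [load 625/1000]
  275 → stock rod 1  [load 900/1000]
  825 → stock rod 2 (new)  [load 825/1000]
  200 → stock rod 3 (new)  [load 200/1000]
  275 → stock rod 3  [load 475/1000]
3 stock rods opened.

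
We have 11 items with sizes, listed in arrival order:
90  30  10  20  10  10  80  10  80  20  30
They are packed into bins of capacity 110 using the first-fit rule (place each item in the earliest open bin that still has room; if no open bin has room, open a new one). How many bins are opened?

  90 → bin 1 (new)  [load 90/110]
  30 → bin 2 (new)  [load 30/110]
  10 → bin 1  [load 100/110]
  20 → bin 2  [load 50/110]
  10 → bin 1  [load 110/110]
  10 → bin 2  [load 60/110]
  80 → bin 3 (new)  [load 80/110]
  10 → bin 2  [load 70/110]
  80 → bin 4 (new)  [load 80/110]
  20 → bin 2  [load 90/110]
  30 → bin 3  [load 110/110]
4 bins opened.

4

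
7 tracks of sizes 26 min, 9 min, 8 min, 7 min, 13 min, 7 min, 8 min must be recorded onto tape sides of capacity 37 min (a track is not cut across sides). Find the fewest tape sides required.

3

Total = 26 + 13 + 9 + 8 + 8 + 7 + 7 = 78 min.
Lower bound: ⌈78/37⌉ = 3 tape sides.
A packing using 3 tape sides:
  side 1: 26 + 9 = 35
  side 2: 13 + 8 + 8 + 7 = 36
  side 3: 7 = 7
This matches the lower bound, so 3 is optimal.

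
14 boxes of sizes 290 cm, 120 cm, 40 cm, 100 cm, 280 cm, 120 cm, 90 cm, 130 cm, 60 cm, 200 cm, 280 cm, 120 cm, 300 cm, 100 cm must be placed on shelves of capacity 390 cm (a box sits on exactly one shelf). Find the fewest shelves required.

6

Total = 300 + 290 + 280 + 280 + 200 + 130 + 120 + 120 + 120 + 100 + 100 + 90 + 60 + 40 = 2230 cm.
Lower bound: ⌈2230/390⌉ = 6 shelves.
A packing using 6 shelves:
  shelf 1: 300 + 90 = 390
  shelf 2: 290 + 100 = 390
  shelf 3: 280 + 100 = 380
  shelf 4: 280 + 60 + 40 = 380
  shelf 5: 200 + 130 = 330
  shelf 6: 120 + 120 + 120 = 360
This matches the lower bound, so 6 is optimal.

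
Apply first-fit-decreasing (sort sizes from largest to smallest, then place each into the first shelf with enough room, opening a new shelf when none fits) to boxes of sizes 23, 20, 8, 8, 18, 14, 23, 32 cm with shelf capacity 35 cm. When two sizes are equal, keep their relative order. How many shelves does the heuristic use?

Sorted descending: 32, 23, 23, 20, 18, 14, 8, 8.
  32 → shelf 1 (new)  [load 32/35]
  23 → shelf 2 (new)  [load 23/35]
  23 → shelf 3 (new)  [load 23/35]
  20 → shelf 4 (new)  [load 20/35]
  18 → shelf 5 (new)  [load 18/35]
  14 → shelf 4  [load 34/35]
  8 → shelf 2  [load 31/35]
  8 → shelf 3  [load 31/35]
5 shelves opened.

5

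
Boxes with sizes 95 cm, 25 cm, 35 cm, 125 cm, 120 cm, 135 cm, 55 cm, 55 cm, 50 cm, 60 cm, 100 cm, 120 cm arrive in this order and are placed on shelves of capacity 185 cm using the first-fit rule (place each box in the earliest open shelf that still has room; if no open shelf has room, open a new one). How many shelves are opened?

  95 → shelf 1 (new)  [load 95/185]
  25 → shelf 1  [load 120/185]
  35 → shelf 1  [load 155/185]
  125 → shelf 2 (new)  [load 125/185]
  120 → shelf 3 (new)  [load 120/185]
  135 → shelf 4 (new)  [load 135/185]
  55 → shelf 2  [load 180/185]
  55 → shelf 3  [load 175/185]
  50 → shelf 4  [load 185/185]
  60 → shelf 5 (new)  [load 60/185]
  100 → shelf 5  [load 160/185]
  120 → shelf 6 (new)  [load 120/185]
6 shelves opened.

6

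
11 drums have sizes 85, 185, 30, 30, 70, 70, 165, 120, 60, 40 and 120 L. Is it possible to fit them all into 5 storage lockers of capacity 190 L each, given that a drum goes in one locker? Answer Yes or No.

Total = 975 L; ⌈975/190⌉ = 6.
At least 6 storage lockers are required, but only 5 are allowed.

No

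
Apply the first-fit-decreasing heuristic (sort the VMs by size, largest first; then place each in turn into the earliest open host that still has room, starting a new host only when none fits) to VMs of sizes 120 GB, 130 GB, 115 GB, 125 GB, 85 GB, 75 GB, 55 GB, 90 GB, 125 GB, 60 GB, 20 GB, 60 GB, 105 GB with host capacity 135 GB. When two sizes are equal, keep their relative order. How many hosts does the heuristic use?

10

Sorted descending: 130, 125, 125, 120, 115, 105, 90, 85, 75, 60, 60, 55, 20.
  130 → host 1 (new)  [load 130/135]
  125 → host 2 (new)  [load 125/135]
  125 → host 3 (new)  [load 125/135]
  120 → host 4 (new)  [load 120/135]
  115 → host 5 (new)  [load 115/135]
  105 → host 6 (new)  [load 105/135]
  90 → host 7 (new)  [load 90/135]
  85 → host 8 (new)  [load 85/135]
  75 → host 9 (new)  [load 75/135]
  60 → host 9  [load 135/135]
  60 → host 10 (new)  [load 60/135]
  55 → host 10  [load 115/135]
  20 → host 5  [load 135/135]
10 hosts opened.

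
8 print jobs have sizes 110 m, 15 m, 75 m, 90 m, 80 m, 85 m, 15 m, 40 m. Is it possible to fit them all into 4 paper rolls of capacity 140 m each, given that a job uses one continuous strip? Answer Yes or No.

Total = 510 m; ⌈510/140⌉ = 4.
5 print jobs each exceed half the capacity and cannot share a roll, forcing at least 5 paper rolls.
At least 5 paper rolls are required, but only 4 are allowed.

No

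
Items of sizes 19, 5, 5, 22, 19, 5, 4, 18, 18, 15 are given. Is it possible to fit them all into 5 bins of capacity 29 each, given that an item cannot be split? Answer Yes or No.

No

Total = 130; ⌈130/29⌉ = 5.
6 items each exceed half the capacity and cannot share a bin, forcing at least 6 bins.
At least 6 bins are required, but only 5 are allowed.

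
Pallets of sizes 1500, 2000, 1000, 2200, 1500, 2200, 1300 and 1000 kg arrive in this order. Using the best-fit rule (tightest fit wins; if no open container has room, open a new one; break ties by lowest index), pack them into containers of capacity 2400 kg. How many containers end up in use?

7

  1500 → container 1 (new)  [load 1500/2400]
  2000 → container 2 (new)  [load 2000/2400]
  1000 → container 3 (new)  [load 1000/2400]
  2200 → container 4 (new)  [load 2200/2400]
  1500 → container 5 (new)  [load 1500/2400]
  2200 → container 6 (new)  [load 2200/2400]
  1300 → container 3  [load 2300/2400]
  1000 → container 7 (new)  [load 1000/2400]
7 containers opened.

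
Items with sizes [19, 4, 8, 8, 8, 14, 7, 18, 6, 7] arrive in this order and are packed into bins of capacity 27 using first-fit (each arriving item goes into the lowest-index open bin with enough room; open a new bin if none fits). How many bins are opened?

4

  19 → bin 1 (new)  [load 19/27]
  4 → bin 1  [load 23/27]
  8 → bin 2 (new)  [load 8/27]
  8 → bin 2  [load 16/27]
  8 → bin 2  [load 24/27]
  14 → bin 3 (new)  [load 14/27]
  7 → bin 3  [load 21/27]
  18 → bin 4 (new)  [load 18/27]
  6 → bin 3  [load 27/27]
  7 → bin 4  [load 25/27]
4 bins opened.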